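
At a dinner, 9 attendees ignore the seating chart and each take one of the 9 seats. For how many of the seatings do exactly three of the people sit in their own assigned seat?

Pick the 3 fixed positions: C(9,3) = 84 ways.
The remaining 6 must be deranged: !6 = 265.
Total: 84 × 265 = 22260.

22260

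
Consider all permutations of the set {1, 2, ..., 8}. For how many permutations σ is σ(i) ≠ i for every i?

14833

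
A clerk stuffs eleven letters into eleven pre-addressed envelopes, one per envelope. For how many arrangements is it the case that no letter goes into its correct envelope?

14684570

Recurrence: !11 = 10·(!10 + !9).
!11 = 10·(1334961 + 133496) = 10·1468457 = 14684570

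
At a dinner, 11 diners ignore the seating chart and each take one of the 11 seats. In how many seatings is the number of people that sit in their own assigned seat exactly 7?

Pick the 7 fixed positions: C(11,7) = 330 ways.
The other 4 form a derangement: !4 = 9.
Total: 330 × 9 = 2970.

2970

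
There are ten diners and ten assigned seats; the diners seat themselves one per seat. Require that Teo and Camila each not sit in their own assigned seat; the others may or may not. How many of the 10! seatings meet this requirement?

Let A_j be the event that the j-th constrained one is fixed. By inclusion-exclusion over the 2 events:
Σ_{j=0}^{2} (-1)^j C(2,j)(10-j)!
= C(2,0)·10! - C(2,1)·9! + C(2,2)·8!
= 3628800 - 725760 + 40320
= 2943360

2943360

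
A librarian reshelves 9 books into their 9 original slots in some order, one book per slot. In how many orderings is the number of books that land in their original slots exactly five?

Choose which 5 of the 9 are fixed: C(9,5) = 126.
The remaining 4 must be deranged: !4 = 9.
Total: 126 × 9 = 1134.

1134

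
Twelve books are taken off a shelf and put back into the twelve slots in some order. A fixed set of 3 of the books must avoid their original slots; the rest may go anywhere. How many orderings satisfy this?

369774720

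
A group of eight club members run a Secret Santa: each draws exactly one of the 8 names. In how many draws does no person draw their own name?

14833

Use !n = (n-1)(!(n-1) + !(n-2)).
!8 = 7·(1854 + 265) = 7·2119 = 14833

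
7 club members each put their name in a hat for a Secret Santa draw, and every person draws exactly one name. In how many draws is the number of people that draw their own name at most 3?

4948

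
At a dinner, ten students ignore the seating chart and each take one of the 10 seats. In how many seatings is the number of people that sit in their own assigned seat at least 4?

Sum C(10,i)·!(10-i) for i = 4..10:
  i=4: C(10,4)·!6 = 210·265 = 55650
  i=5: C(10,5)·!5 = 252·44 = 11088
  i=6: C(10,6)·!4 = 210·9 = 1890
  i=7: C(10,7)·!3 = 120·2 = 240
  i=8: C(10,8)·!2 = 45·1 = 45
  i=9: C(10,9)·!1 = 10·0 = 0
  i=10: C(10,10)·!0 = 1·1 = 1
Total = 68914.

68914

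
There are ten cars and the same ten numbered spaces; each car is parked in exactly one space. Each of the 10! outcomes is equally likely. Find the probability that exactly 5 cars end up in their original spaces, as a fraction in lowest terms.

11/3600

Favorable outcomes: C(10,5)·!5 = 252·44 = 11088.
Total outcomes: 10! = 3628800.
Probability = 11088/3628800 = 11/3600.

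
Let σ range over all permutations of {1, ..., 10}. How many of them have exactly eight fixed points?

Pick the 8 fixed positions: C(10,8) = 45 ways.
The other 2 form a derangement: !2 = 1.
Total: 45 × 1 = 45.

45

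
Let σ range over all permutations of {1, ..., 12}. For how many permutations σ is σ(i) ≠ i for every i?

176214841

The subfactorial !12 = [12!/e] (nearest integer).
12! = 479001600, and 479001600/e ≈ 176214840.93, so !12 = 176214841.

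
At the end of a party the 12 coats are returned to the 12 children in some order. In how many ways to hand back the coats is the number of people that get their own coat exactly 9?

440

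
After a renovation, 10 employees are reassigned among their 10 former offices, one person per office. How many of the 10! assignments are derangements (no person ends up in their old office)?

The subfactorial !10 = [10!/e] (nearest integer).
10! = 3628800, and 3628800/e ≈ 1334960.92, so !10 = 1334961.

1334961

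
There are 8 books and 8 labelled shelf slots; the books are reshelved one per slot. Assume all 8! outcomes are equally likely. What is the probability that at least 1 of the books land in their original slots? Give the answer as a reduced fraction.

3641/5760

Favorable outcomes: Σ_{i≥1} C(8,i)·!(8-i) = 8·1854 + 28·265 + 56·44 + 70·9 + 56·2 + 28·1 + 8·0 + 1·1 = 25487.
Total outcomes: 8! = 40320.
Probability = 25487/40320 = 3641/5760.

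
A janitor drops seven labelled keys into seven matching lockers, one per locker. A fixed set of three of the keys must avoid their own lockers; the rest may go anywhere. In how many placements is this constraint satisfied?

Inclusion-exclusion on the 3 forbidden self-matches:
Σ_{j=0}^{3} (-1)^j C(3,j)(7-j)!
= C(3,0)·7! - C(3,1)·6! + C(3,2)·5! - C(3,3)·4!
= 5040 - 2160 + 360 - 24
= 3216

3216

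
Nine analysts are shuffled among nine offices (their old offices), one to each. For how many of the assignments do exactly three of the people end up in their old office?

22260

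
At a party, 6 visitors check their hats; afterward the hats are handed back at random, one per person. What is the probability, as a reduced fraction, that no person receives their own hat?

53/144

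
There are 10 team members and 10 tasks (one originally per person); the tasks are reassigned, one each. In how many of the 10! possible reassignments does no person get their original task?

!10 = 10! · Σ_{k=0}^{10} (-1)^k/k!
= 10! - 10!/1! + 10!/2! - 10!/3! + 10!/4! - 10!/5! + 10!/6! - 10!/7! + 10!/8! - 10!/9! + 10!/10!
= 3628800 - 3628800 + 1814400 - 604800 + 151200 - 30240 + 5040 - 720 + 90 - 10 + 1
= 1334961

1334961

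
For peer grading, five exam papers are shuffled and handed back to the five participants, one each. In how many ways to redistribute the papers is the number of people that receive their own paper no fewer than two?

31

Sum C(5,i)·!(5-i) for i = 2..5:
  i=2: C(5,2)·!3 = 10·2 = 20
  i=3: C(5,3)·!2 = 10·1 = 10
  i=4: C(5,4)·!1 = 5·0 = 0
  i=5: C(5,5)·!0 = 1·1 = 1
Total = 31.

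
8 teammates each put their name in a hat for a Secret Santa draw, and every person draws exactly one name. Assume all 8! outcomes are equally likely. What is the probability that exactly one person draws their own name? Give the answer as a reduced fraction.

Favorable outcomes: C(8,1)·!7 = 8·1854 = 14832.
Total outcomes: 8! = 40320.
Probability = 14832/40320 = 103/280.

103/280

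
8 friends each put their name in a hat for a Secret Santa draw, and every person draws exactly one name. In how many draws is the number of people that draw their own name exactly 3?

2464

Choose which 3 of the 8 are fixed: C(8,3) = 56.
The other 5 form a derangement: !5 = 44.
Total: 56 × 44 = 2464.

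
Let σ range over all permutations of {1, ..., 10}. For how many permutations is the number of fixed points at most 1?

# with exactly i fixed is C(10,i)·!(10-i); sum over i=0..1:
  i=0: C(10,0)·!10 = 1·1334961 = 1334961
  i=1: C(10,1)·!9 = 10·133496 = 1334960
Total = 2669921.

2669921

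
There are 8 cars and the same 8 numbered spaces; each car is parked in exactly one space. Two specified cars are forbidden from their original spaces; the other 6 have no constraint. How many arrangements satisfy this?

30960

Let A_j be the event that the j-th constrained one is fixed. By inclusion-exclusion over the 2 events:
Σ_{j=0}^{2} (-1)^j C(2,j)(8-j)!
= C(2,0)·8! - C(2,1)·7! + C(2,2)·6!
= 40320 - 10080 + 720
= 30960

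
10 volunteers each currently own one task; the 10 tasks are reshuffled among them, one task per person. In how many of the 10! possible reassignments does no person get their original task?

1334961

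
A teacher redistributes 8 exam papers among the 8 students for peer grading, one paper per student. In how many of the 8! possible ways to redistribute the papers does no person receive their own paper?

14833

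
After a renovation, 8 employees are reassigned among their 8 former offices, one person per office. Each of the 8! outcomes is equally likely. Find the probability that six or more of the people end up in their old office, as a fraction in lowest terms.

29/40320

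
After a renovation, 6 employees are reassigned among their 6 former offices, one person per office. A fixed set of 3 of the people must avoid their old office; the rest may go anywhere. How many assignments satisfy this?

Let A_j be the event that the j-th constrained one is fixed. By inclusion-exclusion over the 3 events:
Σ_{j=0}^{3} (-1)^j C(3,j)(6-j)!
= C(3,0)·6! - C(3,1)·5! + C(3,2)·4! - C(3,3)·3!
= 720 - 360 + 72 - 6
= 426

426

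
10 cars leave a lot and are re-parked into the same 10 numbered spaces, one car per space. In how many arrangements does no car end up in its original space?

1334961

Use !n = n·!(n-1) + (-1)^n.
!10 = 10·133496 + 1 = 1334961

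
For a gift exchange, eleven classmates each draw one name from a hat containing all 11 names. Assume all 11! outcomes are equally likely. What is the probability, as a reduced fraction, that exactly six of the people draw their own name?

Favorable outcomes: C(11,6)·!5 = 462·44 = 20328.
Total outcomes: 11! = 39916800.
Probability = 20328/39916800 = 11/21600.

11/21600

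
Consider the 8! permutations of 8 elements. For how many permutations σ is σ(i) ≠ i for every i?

!8 is the nearest integer to 8!/e.
8! = 40320, and 40320/e ≈ 14832.90, so !8 = 14833.

14833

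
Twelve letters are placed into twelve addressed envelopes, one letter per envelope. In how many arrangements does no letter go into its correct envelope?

!12 = 12! · Σ_{k=0}^{12} (-1)^k/k!
= 12! - 12!/1! + 12!/2! - 12!/3! + 12!/4! - 12!/5! + 12!/6! - 12!/7! + 12!/8! - 12!/9! + 12!/10! - 12!/11! + 12!/12!
= 479001600 - 479001600 + 239500800 - 79833600 + 19958400 - 3991680 + 665280 - 95040 + 11880 - 1320 + 132 - 12 + 1
= 176214841

176214841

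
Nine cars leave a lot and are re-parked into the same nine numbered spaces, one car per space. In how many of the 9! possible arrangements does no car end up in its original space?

133496

By inclusion-exclusion, !9 = Σ (-1)^k · 9!/k! for k=0..9
= 9! - 9!/1! + 9!/2! - 9!/3! + 9!/4! - 9!/5! + 9!/6! - 9!/7! + 9!/8! - 9!/9!
= 362880 - 362880 + 181440 - 60480 + 15120 - 3024 + 504 - 72 + 9 - 1
= 133496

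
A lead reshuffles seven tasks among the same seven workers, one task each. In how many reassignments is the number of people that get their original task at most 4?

5018

# with exactly i fixed is C(7,i)·!(7-i); sum over i=0..4:
  i=0: C(7,0)·!7 = 1·1854 = 1854
  i=1: C(7,1)·!6 = 7·265 = 1855
  i=2: C(7,2)·!5 = 21·44 = 924
  i=3: C(7,3)·!4 = 35·9 = 315
  i=4: C(7,4)·!3 = 35·2 = 70
Total = 5018.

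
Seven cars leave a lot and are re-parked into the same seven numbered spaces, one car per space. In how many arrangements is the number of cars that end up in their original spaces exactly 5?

21

Choose which 5 of the 7 are fixed: C(7,5) = 21.
The other 2 form a derangement: !2 = 1.
Total: 21 × 1 = 21.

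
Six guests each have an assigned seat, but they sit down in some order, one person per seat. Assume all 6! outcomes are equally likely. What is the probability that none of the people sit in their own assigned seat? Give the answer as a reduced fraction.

53/144

Favorable outcomes: !6 = 265.
Total outcomes: 6! = 720.
Probability = 265/720 = 53/144.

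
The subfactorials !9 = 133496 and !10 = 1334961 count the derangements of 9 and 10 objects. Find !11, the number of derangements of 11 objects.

!11 = (11-1)·(!10 + !9) = 10·(1334961 + 133496) = 10·1468457 = 14684570.

14684570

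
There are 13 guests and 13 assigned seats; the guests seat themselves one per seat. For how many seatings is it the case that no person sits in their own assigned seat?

2290792932

!13 is the nearest integer to 13!/e.
13! = 6227020800, and 6227020800/e ≈ 2290792932.07, so !13 = 2290792932.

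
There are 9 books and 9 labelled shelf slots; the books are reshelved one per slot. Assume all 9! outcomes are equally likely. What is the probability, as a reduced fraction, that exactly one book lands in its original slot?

2119/5760

Favorable outcomes: C(9,1)·!8 = 9·14833 = 133497.
Total outcomes: 9! = 362880.
Probability = 133497/362880 = 2119/5760.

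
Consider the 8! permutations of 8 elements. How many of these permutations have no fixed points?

14833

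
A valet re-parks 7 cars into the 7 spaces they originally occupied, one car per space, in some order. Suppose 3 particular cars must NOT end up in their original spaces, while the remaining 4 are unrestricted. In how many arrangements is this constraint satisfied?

Let A_j be the event that the j-th constrained one is fixed. By inclusion-exclusion over the 3 events:
Σ_{j=0}^{3} (-1)^j C(3,j)(7-j)!
= C(3,0)·7! - C(3,1)·6! + C(3,2)·5! - C(3,3)·4!
= 5040 - 2160 + 360 - 24
= 3216

3216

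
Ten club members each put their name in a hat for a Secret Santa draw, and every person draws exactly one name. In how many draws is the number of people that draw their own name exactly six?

1890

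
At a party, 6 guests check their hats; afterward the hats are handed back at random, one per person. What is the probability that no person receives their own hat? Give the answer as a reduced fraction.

Favorable outcomes: !6 = 265.
Total outcomes: 6! = 720.
Probability = 265/720 = 53/144.

53/144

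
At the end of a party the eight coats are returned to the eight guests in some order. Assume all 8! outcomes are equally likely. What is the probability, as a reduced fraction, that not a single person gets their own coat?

2119/5760

Favorable outcomes: !8 = 14833.
Total outcomes: 8! = 40320.
Probability = 14833/40320 = 2119/5760.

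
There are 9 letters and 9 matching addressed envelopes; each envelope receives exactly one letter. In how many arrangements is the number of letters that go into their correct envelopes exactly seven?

36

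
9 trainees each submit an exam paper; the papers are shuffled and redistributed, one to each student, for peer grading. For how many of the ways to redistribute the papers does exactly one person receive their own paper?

133497

Choose which one of the 9 is fixed: C(9,1) = 9.
The other 8 form a derangement: !8 = 14833.
Total: 9 × 14833 = 133497.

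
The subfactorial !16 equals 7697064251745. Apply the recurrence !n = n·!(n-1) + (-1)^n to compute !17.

!17 = 17·7697064251745 - 1 = 130850092279664.

130850092279664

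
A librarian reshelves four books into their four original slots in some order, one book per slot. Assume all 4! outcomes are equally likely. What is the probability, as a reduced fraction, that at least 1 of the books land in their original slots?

5/8

Favorable outcomes: Σ_{i≥1} C(4,i)·!(4-i) = 4·2 + 6·1 + 4·0 + 1·1 = 15.
Total outcomes: 4! = 24.
Probability = 15/24 = 5/8.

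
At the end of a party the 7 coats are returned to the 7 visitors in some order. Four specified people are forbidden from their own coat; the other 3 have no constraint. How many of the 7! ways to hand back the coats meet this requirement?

2790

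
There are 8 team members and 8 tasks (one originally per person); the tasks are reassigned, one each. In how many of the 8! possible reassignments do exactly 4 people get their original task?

630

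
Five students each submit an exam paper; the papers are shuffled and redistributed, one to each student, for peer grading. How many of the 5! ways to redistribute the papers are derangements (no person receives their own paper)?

44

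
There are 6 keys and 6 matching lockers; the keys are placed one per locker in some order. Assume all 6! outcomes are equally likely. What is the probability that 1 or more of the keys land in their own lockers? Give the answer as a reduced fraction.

Favorable outcomes: Σ_{i≥1} C(6,i)·!(6-i) = 6·44 + 15·9 + 20·2 + 15·1 + 6·0 + 1·1 = 455.
Total outcomes: 6! = 720.
Probability = 455/720 = 91/144.

91/144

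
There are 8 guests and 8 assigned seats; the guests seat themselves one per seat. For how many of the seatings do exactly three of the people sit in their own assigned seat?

2464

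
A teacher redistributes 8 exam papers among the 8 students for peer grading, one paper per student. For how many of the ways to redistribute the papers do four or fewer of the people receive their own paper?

40179

Sum C(8,i)·!(8-i) for i = 0..4:
  i=0: C(8,0)·!8 = 1·14833 = 14833
  i=1: C(8,1)·!7 = 8·1854 = 14832
  i=2: C(8,2)·!6 = 28·265 = 7420
  i=3: C(8,3)·!5 = 56·44 = 2464
  i=4: C(8,4)·!4 = 70·9 = 630
Total = 40179.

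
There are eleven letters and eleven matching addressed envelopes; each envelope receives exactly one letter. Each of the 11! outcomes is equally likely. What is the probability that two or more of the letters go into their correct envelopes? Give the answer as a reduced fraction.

Favorable outcomes: Σ_{i≥2} C(11,i)·!(11-i) = 55·133496 + 165·14833 + 330·1854 + 462·265 + 462·44 + 330·9 + 165·2 + 55·1 + 11·0 + 1·1 = 10547659.
Total outcomes: 11! = 39916800.
Probability = 10547659/39916800 = 10547659/39916800.

10547659/39916800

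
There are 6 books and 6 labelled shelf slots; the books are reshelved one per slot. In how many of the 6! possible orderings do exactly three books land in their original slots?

40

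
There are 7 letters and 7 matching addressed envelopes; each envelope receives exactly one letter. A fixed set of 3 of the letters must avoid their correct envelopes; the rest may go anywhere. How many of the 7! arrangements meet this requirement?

Let A_j be the event that the j-th constrained one is fixed. By inclusion-exclusion over the 3 events:
Σ_{j=0}^{3} (-1)^j C(3,j)(7-j)!
= C(3,0)·7! - C(3,1)·6! + C(3,2)·5! - C(3,3)·4!
= 5040 - 2160 + 360 - 24
= 3216

3216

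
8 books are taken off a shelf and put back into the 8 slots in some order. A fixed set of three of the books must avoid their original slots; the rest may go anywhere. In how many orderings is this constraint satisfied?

Let A_j be the event that the j-th constrained one is fixed. By inclusion-exclusion over the 3 events:
Σ_{j=0}^{3} (-1)^j C(3,j)(8-j)!
= C(3,0)·8! - C(3,1)·7! + C(3,2)·6! - C(3,3)·5!
= 40320 - 15120 + 2160 - 120
= 27240

27240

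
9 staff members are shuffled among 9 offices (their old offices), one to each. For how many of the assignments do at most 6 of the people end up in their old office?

362843

Sum C(9,i)·!(9-i) for i = 0..6:
  i=0: C(9,0)·!9 = 1·133496 = 133496
  i=1: C(9,1)·!8 = 9·14833 = 133497
  i=2: C(9,2)·!7 = 36·1854 = 66744
  i=3: C(9,3)·!6 = 84·265 = 22260
  i=4: C(9,4)·!5 = 126·44 = 5544
  i=5: C(9,5)·!4 = 126·9 = 1134
  i=6: C(9,6)·!3 = 84·2 = 168
Total = 362843.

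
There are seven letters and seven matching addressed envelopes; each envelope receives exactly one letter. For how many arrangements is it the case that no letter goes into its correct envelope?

1854

Recurrence: !7 = 7·!6 + (-1)^7.
!7 = 7·265 - 1 = 1854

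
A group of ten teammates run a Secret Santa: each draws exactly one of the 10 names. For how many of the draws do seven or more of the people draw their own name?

# with exactly i fixed is C(10,i)·!(10-i); sum over i=7..10:
  i=7: C(10,7)·!3 = 120·2 = 240
  i=8: C(10,8)·!2 = 45·1 = 45
  i=9: C(10,9)·!1 = 10·0 = 0
  i=10: C(10,10)·!0 = 1·1 = 1
Total = 286.

286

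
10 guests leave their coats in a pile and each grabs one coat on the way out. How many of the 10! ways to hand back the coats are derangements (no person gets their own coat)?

!10 is the nearest integer to 10!/e.
10! = 3628800, and 3628800/e ≈ 1334960.92, so !10 = 1334961.

1334961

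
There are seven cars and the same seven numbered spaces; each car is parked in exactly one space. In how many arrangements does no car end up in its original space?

1854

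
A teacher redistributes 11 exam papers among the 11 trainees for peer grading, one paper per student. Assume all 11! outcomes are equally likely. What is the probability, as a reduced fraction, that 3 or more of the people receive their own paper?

Favorable outcomes: Σ_{i≥3} C(11,i)·!(11-i) = 165·14833 + 330·1854 + 462·265 + 462·44 + 330·9 + 165·2 + 55·1 + 11·0 + 1·1 = 3205379.
Total outcomes: 11! = 39916800.
Probability = 3205379/39916800 = 3205379/39916800.

3205379/39916800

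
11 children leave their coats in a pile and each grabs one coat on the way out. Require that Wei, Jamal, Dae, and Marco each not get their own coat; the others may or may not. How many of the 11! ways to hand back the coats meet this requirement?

27422640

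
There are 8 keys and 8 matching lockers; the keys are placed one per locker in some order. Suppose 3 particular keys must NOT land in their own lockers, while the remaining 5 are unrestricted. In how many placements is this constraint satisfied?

Inclusion-exclusion on the 3 forbidden self-matches:
Σ_{j=0}^{3} (-1)^j C(3,j)(8-j)!
= C(3,0)·8! - C(3,1)·7! + C(3,2)·6! - C(3,3)·5!
= 40320 - 15120 + 2160 - 120
= 27240

27240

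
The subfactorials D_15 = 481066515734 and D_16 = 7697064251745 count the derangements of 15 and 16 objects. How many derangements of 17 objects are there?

D_17 = (17-1)·(D_16 + D_15) = 16·(7697064251745 + 481066515734) = 16·8178130767479 = 130850092279664.

130850092279664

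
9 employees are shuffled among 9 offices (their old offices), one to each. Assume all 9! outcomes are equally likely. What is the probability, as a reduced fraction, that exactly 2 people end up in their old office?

103/560

Favorable outcomes: C(9,2)·!7 = 36·1854 = 66744.
Total outcomes: 9! = 362880.
Probability = 66744/362880 = 103/560.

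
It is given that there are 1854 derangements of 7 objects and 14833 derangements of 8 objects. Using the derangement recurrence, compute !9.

133496

!9 = (9-1)·(!8 + !7) = 8·(14833 + 1854) = 8·16687 = 133496.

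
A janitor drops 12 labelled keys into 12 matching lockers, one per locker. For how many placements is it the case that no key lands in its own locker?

176214841

The subfactorial !12 = [12!/e] (nearest integer).
12! = 479001600, and 479001600/e ≈ 176214840.93, so !12 = 176214841.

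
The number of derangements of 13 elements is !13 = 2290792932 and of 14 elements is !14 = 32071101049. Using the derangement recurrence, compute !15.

481066515734

!15 = (15-1)·(!14 + !13) = 14·(32071101049 + 2290792932) = 14·34361893981 = 481066515734.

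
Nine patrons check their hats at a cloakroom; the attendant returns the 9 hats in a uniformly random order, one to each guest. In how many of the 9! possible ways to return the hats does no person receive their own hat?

133496

Recurrence: !9 = 9·!8 + (-1)^9.
!9 = 9·14833 - 1 = 133496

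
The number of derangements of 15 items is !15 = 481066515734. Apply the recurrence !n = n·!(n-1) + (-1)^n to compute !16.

7697064251745

!16 = 16·481066515734 + 1 = 7697064251745.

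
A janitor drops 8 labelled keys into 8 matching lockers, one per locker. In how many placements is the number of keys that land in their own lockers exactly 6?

28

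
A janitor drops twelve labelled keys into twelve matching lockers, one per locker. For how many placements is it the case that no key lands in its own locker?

176214841

!12 = 12! · Σ_{k=0}^{12} (-1)^k/k!
= 12! - 12!/1! + 12!/2! - 12!/3! + 12!/4! - 12!/5! + 12!/6! - 12!/7! + 12!/8! - 12!/9! + 12!/10! - 12!/11! + 12!/12!
= 479001600 - 479001600 + 239500800 - 79833600 + 19958400 - 3991680 + 665280 - 95040 + 11880 - 1320 + 132 - 12 + 1
= 176214841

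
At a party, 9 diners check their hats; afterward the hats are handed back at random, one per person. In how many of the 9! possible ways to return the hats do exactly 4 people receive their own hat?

Pick the 4 fixed positions: C(9,4) = 126 ways.
The remaining 5 must be deranged: !5 = 44.
Total: 126 × 44 = 5544.

5544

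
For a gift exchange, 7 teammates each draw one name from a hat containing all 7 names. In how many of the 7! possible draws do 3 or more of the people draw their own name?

Sum C(7,i)·!(7-i) for i = 3..7:
  i=3: C(7,3)·!4 = 35·9 = 315
  i=4: C(7,4)·!3 = 35·2 = 70
  i=5: C(7,5)·!2 = 21·1 = 21
  i=6: C(7,6)·!1 = 7·0 = 0
  i=7: C(7,7)·!0 = 1·1 = 1
Total = 407.

407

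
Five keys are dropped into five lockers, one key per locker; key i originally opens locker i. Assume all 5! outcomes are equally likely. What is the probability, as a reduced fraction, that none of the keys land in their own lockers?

11/30

Favorable outcomes: !5 = 44.
Total outcomes: 5! = 120.
Probability = 44/120 = 11/30.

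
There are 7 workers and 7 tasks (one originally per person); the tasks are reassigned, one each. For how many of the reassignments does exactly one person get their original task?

Choose which one of the 7 is fixed: C(7,1) = 7.
The other 6 form a derangement: !6 = 265.
Total: 7 × 265 = 1855.

1855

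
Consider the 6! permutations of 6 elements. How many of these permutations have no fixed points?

265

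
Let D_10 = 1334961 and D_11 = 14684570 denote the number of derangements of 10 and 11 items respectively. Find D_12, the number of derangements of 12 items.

D_12 = (12-1)·(D_11 + D_10) = 11·(14684570 + 1334961) = 11·16019531 = 176214841.

176214841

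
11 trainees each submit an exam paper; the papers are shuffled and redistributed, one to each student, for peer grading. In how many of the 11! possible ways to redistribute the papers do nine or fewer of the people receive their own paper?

39916799

# with exactly i fixed is C(11,i)·!(11-i); sum over i=0..9:
  i=0: C(11,0)·!11 = 1·14684570 = 14684570
  i=1: C(11,1)·!10 = 11·1334961 = 14684571
  i=2: C(11,2)·!9 = 55·133496 = 7342280
  i=3: C(11,3)·!8 = 165·14833 = 2447445
  i=4: C(11,4)·!7 = 330·1854 = 611820
  i=5: C(11,5)·!6 = 462·265 = 122430
  i=6: C(11,6)·!5 = 462·44 = 20328
  i=7: C(11,7)·!4 = 330·9 = 2970
  i=8: C(11,8)·!3 = 165·2 = 330
  i=9: C(11,9)·!2 = 55·1 = 55
Total = 39916799.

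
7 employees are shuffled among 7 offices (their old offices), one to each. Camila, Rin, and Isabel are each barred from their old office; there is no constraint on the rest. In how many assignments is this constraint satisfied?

3216

Let A_j be the event that the j-th constrained one is fixed. By inclusion-exclusion over the 3 events:
Σ_{j=0}^{3} (-1)^j C(3,j)(7-j)!
= C(3,0)·7! - C(3,1)·6! + C(3,2)·5! - C(3,3)·4!
= 5040 - 2160 + 360 - 24
= 3216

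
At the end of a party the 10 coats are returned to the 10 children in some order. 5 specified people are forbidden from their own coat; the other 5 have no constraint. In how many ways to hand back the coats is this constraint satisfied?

Inclusion-exclusion on the 5 forbidden self-matches:
Σ_{j=0}^{5} (-1)^j C(5,j)(10-j)!
= C(5,0)·10! - C(5,1)·9! + C(5,2)·8! - C(5,3)·7! + C(5,4)·6! - C(5,5)·5!
= 3628800 - 1814400 + 403200 - 50400 + 3600 - 120
= 2170680

2170680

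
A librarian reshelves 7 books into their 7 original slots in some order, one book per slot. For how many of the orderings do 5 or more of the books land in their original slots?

22

# with exactly i fixed is C(7,i)·!(7-i); sum over i=5..7:
  i=5: C(7,5)·!2 = 21·1 = 21
  i=6: C(7,6)·!1 = 7·0 = 0
  i=7: C(7,7)·!0 = 1·1 = 1
Total = 22.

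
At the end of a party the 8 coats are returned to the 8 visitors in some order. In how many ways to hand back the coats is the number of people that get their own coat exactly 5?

112

Pick the 5 fixed positions: C(8,5) = 56 ways.
The remaining 3 must be deranged: !3 = 2.
Total: 56 × 2 = 112.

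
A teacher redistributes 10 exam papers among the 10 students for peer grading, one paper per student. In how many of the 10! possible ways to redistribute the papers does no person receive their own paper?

The subfactorial !10 = [10!/e] (nearest integer).
10! = 3628800, and 3628800/e ≈ 1334960.92, so !10 = 1334961.

1334961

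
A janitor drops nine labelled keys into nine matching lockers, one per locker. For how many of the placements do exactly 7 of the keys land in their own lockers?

36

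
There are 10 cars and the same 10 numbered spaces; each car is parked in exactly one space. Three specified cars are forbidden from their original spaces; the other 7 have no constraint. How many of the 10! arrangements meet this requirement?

2656080

Inclusion-exclusion on the 3 forbidden self-matches:
Σ_{j=0}^{3} (-1)^j C(3,j)(10-j)!
= C(3,0)·10! - C(3,1)·9! + C(3,2)·8! - C(3,3)·7!
= 3628800 - 1088640 + 120960 - 5040
= 2656080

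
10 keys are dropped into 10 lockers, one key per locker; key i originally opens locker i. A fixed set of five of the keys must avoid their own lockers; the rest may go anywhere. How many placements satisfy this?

2170680

Let A_j be the event that the j-th constrained one is fixed. By inclusion-exclusion over the 5 events:
Σ_{j=0}^{5} (-1)^j C(5,j)(10-j)!
= C(5,0)·10! - C(5,1)·9! + C(5,2)·8! - C(5,3)·7! + C(5,4)·6! - C(5,5)·5!
= 3628800 - 1814400 + 403200 - 50400 + 3600 - 120
= 2170680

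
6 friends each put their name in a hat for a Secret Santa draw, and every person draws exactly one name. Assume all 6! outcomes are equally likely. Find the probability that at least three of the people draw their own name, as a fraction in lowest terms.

Favorable outcomes: Σ_{i≥3} C(6,i)·!(6-i) = 20·2 + 15·1 + 6·0 + 1·1 = 56.
Total outcomes: 6! = 720.
Probability = 56/720 = 7/90.

7/90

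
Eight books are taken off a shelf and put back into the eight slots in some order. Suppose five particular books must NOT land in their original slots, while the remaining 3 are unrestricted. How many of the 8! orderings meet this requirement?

21234

Let A_j be the event that the j-th constrained one is fixed. By inclusion-exclusion over the 5 events:
Σ_{j=0}^{5} (-1)^j C(5,j)(8-j)!
= C(5,0)·8! - C(5,1)·7! + C(5,2)·6! - C(5,3)·5! + C(5,4)·4! - C(5,5)·3!
= 40320 - 25200 + 7200 - 1200 + 120 - 6
= 21234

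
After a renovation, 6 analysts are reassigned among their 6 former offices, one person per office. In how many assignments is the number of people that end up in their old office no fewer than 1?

455

Sum C(6,i)·!(6-i) for i = 1..6:
  i=1: C(6,1)·!5 = 6·44 = 264
  i=2: C(6,2)·!4 = 15·9 = 135
  i=3: C(6,3)·!3 = 20·2 = 40
  i=4: C(6,4)·!2 = 15·1 = 15
  i=5: C(6,5)·!1 = 6·0 = 0
  i=6: C(6,6)·!0 = 1·1 = 1
Total = 455.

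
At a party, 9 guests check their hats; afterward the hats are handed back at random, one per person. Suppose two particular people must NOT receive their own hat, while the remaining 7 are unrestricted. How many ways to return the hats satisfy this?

Let A_j be the event that the j-th constrained one is fixed. By inclusion-exclusion over the 2 events:
Σ_{j=0}^{2} (-1)^j C(2,j)(9-j)!
= C(2,0)·9! - C(2,1)·8! + C(2,2)·7!
= 362880 - 80640 + 5040
= 287280

287280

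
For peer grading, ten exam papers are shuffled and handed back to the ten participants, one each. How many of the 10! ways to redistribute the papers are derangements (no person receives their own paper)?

By inclusion-exclusion, !10 = Σ (-1)^k · 10!/k! for k=0..10
= 10! - 10!/1! + 10!/2! - 10!/3! + 10!/4! - 10!/5! + 10!/6! - 10!/7! + 10!/8! - 10!/9! + 10!/10!
= 3628800 - 3628800 + 1814400 - 604800 + 151200 - 30240 + 5040 - 720 + 90 - 10 + 1
= 1334961

1334961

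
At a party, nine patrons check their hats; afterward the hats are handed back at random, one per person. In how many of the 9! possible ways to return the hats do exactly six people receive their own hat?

Pick the 6 fixed positions: C(9,6) = 84 ways.
The other 3 form a derangement: !3 = 2.
Total: 84 × 2 = 168.

168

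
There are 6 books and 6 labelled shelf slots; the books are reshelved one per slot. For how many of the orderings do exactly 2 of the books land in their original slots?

Pick the 2 fixed positions: C(6,2) = 15 ways.
The other 4 form a derangement: !4 = 9.
Total: 15 × 9 = 135.

135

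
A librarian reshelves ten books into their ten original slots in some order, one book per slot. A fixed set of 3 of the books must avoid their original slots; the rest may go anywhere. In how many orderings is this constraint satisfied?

Let A_j be the event that the j-th constrained one is fixed. By inclusion-exclusion over the 3 events:
Σ_{j=0}^{3} (-1)^j C(3,j)(10-j)!
= C(3,0)·10! - C(3,1)·9! + C(3,2)·8! - C(3,3)·7!
= 3628800 - 1088640 + 120960 - 5040
= 2656080

2656080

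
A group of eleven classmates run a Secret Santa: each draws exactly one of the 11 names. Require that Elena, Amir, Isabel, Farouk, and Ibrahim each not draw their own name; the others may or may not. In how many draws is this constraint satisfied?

25022880

Inclusion-exclusion on the 5 forbidden self-matches:
Σ_{j=0}^{5} (-1)^j C(5,j)(11-j)!
= C(5,0)·11! - C(5,1)·10! + C(5,2)·9! - C(5,3)·8! + C(5,4)·7! - C(5,5)·6!
= 39916800 - 18144000 + 3628800 - 403200 + 25200 - 720
= 25022880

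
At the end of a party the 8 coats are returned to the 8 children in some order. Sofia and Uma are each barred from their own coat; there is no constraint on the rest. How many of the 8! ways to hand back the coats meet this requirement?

Let A_j be the event that the j-th constrained one is fixed. By inclusion-exclusion over the 2 events:
Σ_{j=0}^{2} (-1)^j C(2,j)(8-j)!
= C(2,0)·8! - C(2,1)·7! + C(2,2)·6!
= 40320 - 10080 + 720
= 30960

30960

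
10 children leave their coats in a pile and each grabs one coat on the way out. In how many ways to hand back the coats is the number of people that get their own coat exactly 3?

222480

Pick the 3 fixed positions: C(10,3) = 120 ways.
The remaining 7 must be deranged: !7 = 1854.
Total: 120 × 1854 = 222480.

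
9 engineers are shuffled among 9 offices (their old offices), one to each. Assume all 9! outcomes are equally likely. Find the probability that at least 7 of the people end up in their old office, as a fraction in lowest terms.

37/362880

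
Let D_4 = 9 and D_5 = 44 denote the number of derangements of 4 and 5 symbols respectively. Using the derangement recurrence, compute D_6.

265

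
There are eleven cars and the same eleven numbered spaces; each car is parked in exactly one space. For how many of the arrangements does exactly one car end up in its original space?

14684571

Pick the single fixed position: C(11,1) = 11 ways.
The remaining 10 must be deranged: !10 = 1334961.
Total: 11 × 1334961 = 14684571.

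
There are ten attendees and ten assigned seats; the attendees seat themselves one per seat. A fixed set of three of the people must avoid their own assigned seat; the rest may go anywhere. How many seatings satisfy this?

2656080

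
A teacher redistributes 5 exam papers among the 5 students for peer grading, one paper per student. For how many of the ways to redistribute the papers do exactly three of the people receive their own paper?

10

Pick the 3 fixed positions: C(5,3) = 10 ways.
The remaining 2 must be deranged: !2 = 1.
Total: 10 × 1 = 10.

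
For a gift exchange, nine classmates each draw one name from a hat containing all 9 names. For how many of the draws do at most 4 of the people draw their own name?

361541

# with exactly i fixed is C(9,i)·!(9-i); sum over i=0..4:
  i=0: C(9,0)·!9 = 1·133496 = 133496
  i=1: C(9,1)·!8 = 9·14833 = 133497
  i=2: C(9,2)·!7 = 36·1854 = 66744
  i=3: C(9,3)·!6 = 84·265 = 22260
  i=4: C(9,4)·!5 = 126·44 = 5544
Total = 361541.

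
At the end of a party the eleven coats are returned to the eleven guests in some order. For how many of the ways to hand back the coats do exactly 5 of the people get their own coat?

122430

Pick the 5 fixed positions: C(11,5) = 462 ways.
The remaining 6 must be deranged: !6 = 265.
Total: 462 × 265 = 122430.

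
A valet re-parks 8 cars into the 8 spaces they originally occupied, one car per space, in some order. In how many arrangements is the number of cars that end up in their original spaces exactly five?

Pick the 5 fixed positions: C(8,5) = 56 ways.
The remaining 3 must be deranged: !3 = 2.
Total: 56 × 2 = 112.

112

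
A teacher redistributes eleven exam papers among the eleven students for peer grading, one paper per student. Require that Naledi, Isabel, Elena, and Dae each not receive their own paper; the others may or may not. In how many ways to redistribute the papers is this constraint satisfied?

27422640

Inclusion-exclusion on the 4 forbidden self-matches:
Σ_{j=0}^{4} (-1)^j C(4,j)(11-j)!
= C(4,0)·11! - C(4,1)·10! + C(4,2)·9! - C(4,3)·8! + C(4,4)·7!
= 39916800 - 14515200 + 2177280 - 161280 + 5040
= 27422640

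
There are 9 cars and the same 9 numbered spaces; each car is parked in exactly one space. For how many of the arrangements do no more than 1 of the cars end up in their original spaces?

266993

Sum C(9,i)·!(9-i) for i = 0..1:
  i=0: C(9,0)·!9 = 1·133496 = 133496
  i=1: C(9,1)·!8 = 9·14833 = 133497
Total = 266993.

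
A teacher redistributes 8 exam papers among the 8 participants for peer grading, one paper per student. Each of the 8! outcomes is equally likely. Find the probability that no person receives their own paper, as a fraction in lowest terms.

2119/5760

Favorable outcomes: !8 = 14833.
Total outcomes: 8! = 40320.
Probability = 14833/40320 = 2119/5760.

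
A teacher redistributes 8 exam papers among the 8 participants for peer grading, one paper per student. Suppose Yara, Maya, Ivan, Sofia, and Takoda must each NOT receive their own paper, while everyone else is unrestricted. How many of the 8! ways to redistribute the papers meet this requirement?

Inclusion-exclusion on the 5 forbidden self-matches:
Σ_{j=0}^{5} (-1)^j C(5,j)(8-j)!
= C(5,0)·8! - C(5,1)·7! + C(5,2)·6! - C(5,3)·5! + C(5,4)·4! - C(5,5)·3!
= 40320 - 25200 + 7200 - 1200 + 120 - 6
= 21234

21234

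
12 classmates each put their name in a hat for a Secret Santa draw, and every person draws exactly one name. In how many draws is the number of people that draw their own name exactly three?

29369120

Pick the 3 fixed positions: C(12,3) = 220 ways.
The other 9 form a derangement: !9 = 133496.
Total: 220 × 133496 = 29369120.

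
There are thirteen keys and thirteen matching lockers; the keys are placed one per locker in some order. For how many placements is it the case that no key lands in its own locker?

2290792932

The number of derangements of 13 is !13 = Σ_{k=0}^{13} (-1)^k·13!/k!
= 13! - 13!/1! + 13!/2! - 13!/3! + 13!/4! - 13!/5! + 13!/6! - 13!/7! + 13!/8! - 13!/9! + 13!/10! - 13!/11! + 13!/12! - 13!/13!
= 6227020800 - 6227020800 + 3113510400 - 1037836800 + 259459200 - 51891840 + 8648640 - 1235520 + 154440 - 17160 + 1716 - 156 + 13 - 1
= 2290792932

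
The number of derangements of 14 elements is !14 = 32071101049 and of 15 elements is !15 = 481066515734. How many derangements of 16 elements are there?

7697064251745

!16 = (16-1)·(!15 + !14) = 15·(481066515734 + 32071101049) = 15·513137616783 = 7697064251745.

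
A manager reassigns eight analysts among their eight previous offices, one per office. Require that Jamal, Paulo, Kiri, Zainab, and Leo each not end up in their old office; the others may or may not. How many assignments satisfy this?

Let A_j be the event that the j-th constrained one is fixed. By inclusion-exclusion over the 5 events:
Σ_{j=0}^{5} (-1)^j C(5,j)(8-j)!
= C(5,0)·8! - C(5,1)·7! + C(5,2)·6! - C(5,3)·5! + C(5,4)·4! - C(5,5)·3!
= 40320 - 25200 + 7200 - 1200 + 120 - 6
= 21234

21234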